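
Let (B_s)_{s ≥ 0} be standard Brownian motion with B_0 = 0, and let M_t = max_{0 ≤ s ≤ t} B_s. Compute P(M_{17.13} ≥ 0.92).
P(M_{17.13} ≥ 0.92) = 2·P(B_{17.13} ≥ 0.92) = 2(1 − Φ(0.92/√17.13)) ≈ 0.8241

By the reflection principle for Brownian motion, P(M_t ≥ a) = 2 · P(B_t ≥ a) for a ≥ 0. Since B_t ~ N(0, t), P(B_t ≥ 0.92) = 1 − Φ(0.92/√t) = 1 − Φ(0.92/√17.13) = 1 − Φ(0.2223). So
  P(M_{17.13} ≥ 0.92) = 2(1 − Φ(0.2223)) ≈ 0.8241.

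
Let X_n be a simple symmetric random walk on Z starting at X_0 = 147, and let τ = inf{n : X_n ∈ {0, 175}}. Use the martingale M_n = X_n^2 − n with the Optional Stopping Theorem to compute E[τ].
E[τ] = 4116

M_n = X_n^2 − n is a martingale (since E[X_{n+1}^2 | F_n] = X_n^2 + 1). By OST (τ has finite mean in a bounded region), E[M_τ] = E[M_0] = X_0^2 − 0 = 147^2 = 21609. Also E[M_τ] = E[X_τ^2] − E[τ]. The walk exits at 0 or 175, with P(hit 175 first) = 147/175, so E[X_τ^2] = 175^2 · 147/175 + 0 = 25725. Thus E[τ] = E[X_τ^2] − E[M_τ] = 25725 − 21609 = 4116 = 147(175 − 147) = 4116.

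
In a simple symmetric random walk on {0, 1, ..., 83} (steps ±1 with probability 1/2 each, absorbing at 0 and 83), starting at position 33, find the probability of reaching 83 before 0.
P(hit 83 before 0) = 33/83

Let u_k = P(hit 83 before 0 | start at k). Then u_0 = 0, u_83 = 1, and u_k = u_{k-1}/2 + u_{k+1}/2 for 1 ≤ k ≤ 82. This harmonic recurrence is solved by u_k = k/83, giving u_33 = 33/83.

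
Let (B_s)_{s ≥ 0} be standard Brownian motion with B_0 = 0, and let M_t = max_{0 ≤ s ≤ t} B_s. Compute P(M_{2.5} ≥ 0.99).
P(M_{2.5} ≥ 0.99) = 2·P(B_{2.5} ≥ 0.99) = 2(1 − Φ(0.99/√2.5)) ≈ 0.5312

By the reflection principle for Brownian motion, P(M_t ≥ a) = 2 · P(B_t ≥ a) for a ≥ 0. Since B_t ~ N(0, t), P(B_t ≥ 0.99) = 1 − Φ(0.99/√t) = 1 − Φ(0.99/√2.5) = 1 − Φ(0.6261). So
  P(M_{2.5} ≥ 0.99) = 2(1 − Φ(0.6261)) ≈ 0.5312.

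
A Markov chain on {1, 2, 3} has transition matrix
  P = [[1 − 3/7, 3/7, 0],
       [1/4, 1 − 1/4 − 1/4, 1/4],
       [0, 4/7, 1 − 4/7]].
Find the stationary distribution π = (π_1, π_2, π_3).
π = (28/97, 48/97, 21/97)

This is a birth-death chain on three states, which satisfies detailed balance: π_1 · P_{12} = π_2 · P_{21} and π_2 · P_{23} = π_3 · P_{32}.
From π_1 · 3/7 = π_2 · 1/4: π_2/π_1 = (3/7)/(1/4) = 12/7.
From π_2 · 1/4 = π_3 · 4/7: π_3/π_2 = (1/4)/(4/7) = 7/16.
Take π_1 proportional to 1; then unnormalized π = (1, 12/7, 3/4). Normalize by dividing by the sum 97/28:
  π = (28/97, 48/97, 21/97).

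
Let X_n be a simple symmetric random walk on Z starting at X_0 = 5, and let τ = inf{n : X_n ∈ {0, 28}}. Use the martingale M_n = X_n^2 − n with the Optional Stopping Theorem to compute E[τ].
E[τ] = 115

M_n = X_n^2 − n is a martingale (since E[X_{n+1}^2 | F_n] = X_n^2 + 1). By OST (τ has finite mean in a bounded region), E[M_τ] = E[M_0] = X_0^2 − 0 = 5^2 = 25. Also E[M_τ] = E[X_τ^2] − E[τ]. The walk exits at 0 or 28, with P(hit 28 first) = 5/28, so E[X_τ^2] = 28^2 · 5/28 + 0 = 140. Thus E[τ] = E[X_τ^2] − E[M_τ] = 140 − 25 = 115 = 5(28 − 5) = 115.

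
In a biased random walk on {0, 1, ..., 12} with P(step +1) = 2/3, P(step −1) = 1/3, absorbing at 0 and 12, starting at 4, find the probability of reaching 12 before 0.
P(hit 12 before 0) = (1 − (1/2)^4) / (1 − (1/2)^12) = 256/273

Let u_k denote P(reach 12 before 0 | start at k). Boundary: u_0 = 0, u_12 = 1. Recurrence: u_k = 2/3·u_{k+1} + 1/3·u_{k-1} for 1 ≤ k ≤ 11. Try u_k = A + B·r^k with r = q/p = (1/3)/(2/3) = 1/2. Substitution satisfies the recurrence; boundary conditions give:
  u_k = (1 − r^k) / (1 − r^N) = (1 − (1/2)^4) / (1 − (1/2)^12) = 256/273.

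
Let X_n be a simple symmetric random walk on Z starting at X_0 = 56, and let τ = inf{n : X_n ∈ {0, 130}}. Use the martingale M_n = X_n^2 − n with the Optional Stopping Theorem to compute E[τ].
E[τ] = 4144

M_n = X_n^2 − n is a martingale (since E[X_{n+1}^2 | F_n] = X_n^2 + 1). By OST (τ has finite mean in a bounded region), E[M_τ] = E[M_0] = X_0^2 − 0 = 56^2 = 3136. Also E[M_τ] = E[X_τ^2] − E[τ]. The walk exits at 0 or 130, with P(hit 130 first) = 56/130, so E[X_τ^2] = 130^2 · 56/130 + 0 = 7280. Thus E[τ] = E[X_τ^2] − E[M_τ] = 7280 − 3136 = 4144 = 56(130 − 56) = 4144.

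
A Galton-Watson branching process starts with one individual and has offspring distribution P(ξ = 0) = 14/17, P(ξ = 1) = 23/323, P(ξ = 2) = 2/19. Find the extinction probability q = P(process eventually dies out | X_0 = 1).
q = 1

Mean offspring μ = 0·14/17 + 1·23/323 + 2·2/19 = 91/323 ≤ 1. For μ ≤ 1 with offspring not concentrated at 1, the Galton-Watson process goes extinct almost surely, so q = 1.
(Algebraic check: The pgf is f(s) = 14/17 + 23/323·s + 2/19·s². The extinction probability q is the smallest fixed point of f in [0, 1]. Setting s = f(s):
  2/19·s² + (23/323 − 1)·s + 14/17 = 0
  2/19·s² − (14/17 + 2/19)·s + 14/17 = 0
which factors as (s − 1)·(2/19·s − 14/17) = 0, giving roots s = 1 and s = (14/17)/(2/19) = 133/17. Since 133/17 ≥ 1, the smallest root in [0, 1] is s = 1.)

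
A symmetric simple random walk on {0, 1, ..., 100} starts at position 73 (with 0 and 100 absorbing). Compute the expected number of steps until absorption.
E[τ | X_0 = 73] = 1971

Let v_k = E[τ | X_0 = k]. Boundary: v_0 = v_100 = 0. Recurrence: v_k = 1 + (v_{k-1} + v_{k+1})/2 for 1 ≤ k ≤ 99. The particular solution to v_k − (v_{k-1} + v_{k+1})/2 = 1 is v_k = −k^2. Adding homogeneous solution A + B k and matching boundaries gives v_k = k (100 − k). Substituting k = 73: v_73 = 73 · 27 = 1971.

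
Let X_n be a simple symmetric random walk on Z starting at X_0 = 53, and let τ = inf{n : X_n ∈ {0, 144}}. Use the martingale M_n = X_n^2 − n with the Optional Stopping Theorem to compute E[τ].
E[τ] = 4823

M_n = X_n^2 − n is a martingale (since E[X_{n+1}^2 | F_n] = X_n^2 + 1). By OST (τ has finite mean in a bounded region), E[M_τ] = E[M_0] = X_0^2 − 0 = 53^2 = 2809. Also E[M_τ] = E[X_τ^2] − E[τ]. The walk exits at 0 or 144, with P(hit 144 first) = 53/144, so E[X_τ^2] = 144^2 · 53/144 + 0 = 7632. Thus E[τ] = E[X_τ^2] − E[M_τ] = 7632 − 2809 = 4823 = 53(144 − 53) = 4823.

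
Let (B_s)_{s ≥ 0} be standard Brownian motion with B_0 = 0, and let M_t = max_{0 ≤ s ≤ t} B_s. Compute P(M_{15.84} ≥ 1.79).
P(M_{15.84} ≥ 1.79) = 2·P(B_{15.84} ≥ 1.79) = 2(1 − Φ(1.79/√15.84)) ≈ 0.6529

By the reflection principle for Brownian motion, P(M_t ≥ a) = 2 · P(B_t ≥ a) for a ≥ 0. Since B_t ~ N(0, t), P(B_t ≥ 1.79) = 1 − Φ(1.79/√t) = 1 − Φ(1.79/√15.84) = 1 − Φ(0.4498). So
  P(M_{15.84} ≥ 1.79) = 2(1 − Φ(0.4498)) ≈ 0.6529.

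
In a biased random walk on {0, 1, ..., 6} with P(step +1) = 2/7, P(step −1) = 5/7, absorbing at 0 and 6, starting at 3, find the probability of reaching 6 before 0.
P(hit 6 before 0) = (1 − (5/2)^3) / (1 − (5/2)^6) = 8/133

Let u_k denote P(reach 6 before 0 | start at k). Boundary: u_0 = 0, u_6 = 1. Recurrence: u_k = 2/7·u_{k+1} + 5/7·u_{k-1} for 1 ≤ k ≤ 5. Try u_k = A + B·r^k with r = q/p = (5/7)/(2/7) = 5/2. Substitution satisfies the recurrence; boundary conditions give:
  u_k = (1 − r^k) / (1 − r^N) = (1 − (5/2)^3) / (1 − (5/2)^6) = 8/133.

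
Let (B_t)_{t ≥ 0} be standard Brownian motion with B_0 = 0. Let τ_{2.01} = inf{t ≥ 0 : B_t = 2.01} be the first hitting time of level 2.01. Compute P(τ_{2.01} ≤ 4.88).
P(τ_{2.01} ≤ 4.88) = 2(1 − Φ(2.01/√4.88)) = 2(1 − Φ(0.9099)) ≈ 0.3629

By the reflection principle for standard BM, P(τ_b ≤ t) = 2 · P(B_t ≥ b). Since B_t ~ N(0, t), P(B_t ≥ 2.01) = 1 − Φ(2.01/√t) = 1 − Φ(2.01/√4.88) = 1 − Φ(0.9099) ≈ 0.18144. Doubling: P(τ_{2.01} ≤ 4.88) ≈ 2 · 0.18144 = 0.36288 ≈ 0.3629.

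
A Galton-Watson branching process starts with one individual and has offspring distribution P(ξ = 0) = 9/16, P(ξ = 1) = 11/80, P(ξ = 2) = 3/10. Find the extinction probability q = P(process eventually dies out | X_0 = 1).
q = 1

Mean offspring μ = 0·9/16 + 1·11/80 + 2·3/10 = 59/80 ≤ 1. For μ ≤ 1 with offspring not concentrated at 1, the Galton-Watson process goes extinct almost surely, so q = 1.
(Algebraic check: The pgf is f(s) = 9/16 + 11/80·s + 3/10·s². The extinction probability q is the smallest fixed point of f in [0, 1]. Setting s = f(s):
  3/10·s² + (11/80 − 1)·s + 9/16 = 0
  3/10·s² − (9/16 + 3/10)·s + 9/16 = 0
which factors as (s − 1)·(3/10·s − 9/16) = 0, giving roots s = 1 and s = (9/16)/(3/10) = 15/8. Since 15/8 ≥ 1, the smallest root in [0, 1] is s = 1.)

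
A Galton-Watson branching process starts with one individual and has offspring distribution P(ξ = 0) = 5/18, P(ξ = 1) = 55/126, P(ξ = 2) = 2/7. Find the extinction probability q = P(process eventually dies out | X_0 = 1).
q = 35/36

The pgf is f(s) = 5/18 + 55/126·s + 2/7·s². The extinction probability q is the smallest fixed point of f in [0, 1]. Setting s = f(s):
  2/7·s² + (55/126 − 1)·s + 5/18 = 0
  2/7·s² − (5/18 + 2/7)·s + 5/18 = 0
which factors as (s − 1)·(2/7·s − 5/18) = 0, giving roots s = 1 and s = (5/18)/(2/7) = 35/36.
Mean offspring μ = 55/126 + 2·2/7 = 127/126 > 1 (supercritical), so q < 1. The extinction probability is the smaller root: q = (5/18)/(2/7) = 35/36.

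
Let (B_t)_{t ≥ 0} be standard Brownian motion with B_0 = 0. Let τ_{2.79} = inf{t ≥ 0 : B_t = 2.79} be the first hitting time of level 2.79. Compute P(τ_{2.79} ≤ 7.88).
P(τ_{2.79} ≤ 7.88) = 2(1 − Φ(2.79/√7.88)) = 2(1 − Φ(0.9939)) ≈ 0.3203

By the reflection principle for standard BM, P(τ_b ≤ t) = 2 · P(B_t ≥ b). Since B_t ~ N(0, t), P(B_t ≥ 2.79) = 1 − Φ(2.79/√t) = 1 − Φ(2.79/√7.88) = 1 − Φ(0.9939) ≈ 0.16014. Doubling: P(τ_{2.79} ≤ 7.88) ≈ 2 · 0.16014 = 0.32028 ≈ 0.3203.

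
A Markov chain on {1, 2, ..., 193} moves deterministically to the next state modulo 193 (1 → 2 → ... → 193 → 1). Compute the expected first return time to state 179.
E[T_179 | X_0 = 179] = 193

The chain cycles deterministically, so starting at state 179 it returns in exactly 193 steps. Equivalently, the stationary distribution is uniform π_j = 1/193 for every state j, so by Kac's formula E[T_179] = 1/π_179 = 193.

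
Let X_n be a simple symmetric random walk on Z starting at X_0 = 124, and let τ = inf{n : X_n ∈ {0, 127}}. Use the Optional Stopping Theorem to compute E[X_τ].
E[X_τ] = 124

X_n is a martingale and τ is a bounded-mean stopping time (indeed τ is finite a.s. with bounded expectation since the walk is in a bounded region). By the OST, E[X_τ] = E[X_0] = 124. Equivalently: E[X_τ] = 127 · P(hit 127 first) + 0 · P(hit 0 first) = 127 · (124/127) = 124.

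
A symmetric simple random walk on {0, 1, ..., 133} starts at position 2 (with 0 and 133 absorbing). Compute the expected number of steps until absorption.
E[τ | X_0 = 2] = 262

Let v_k = E[τ | X_0 = k]. Boundary: v_0 = v_133 = 0. Recurrence: v_k = 1 + (v_{k-1} + v_{k+1})/2 for 1 ≤ k ≤ 132. The particular solution to v_k − (v_{k-1} + v_{k+1})/2 = 1 is v_k = −k^2. Adding homogeneous solution A + B k and matching boundaries gives v_k = k (133 − k). Substituting k = 2: v_2 = 2 · 131 = 262.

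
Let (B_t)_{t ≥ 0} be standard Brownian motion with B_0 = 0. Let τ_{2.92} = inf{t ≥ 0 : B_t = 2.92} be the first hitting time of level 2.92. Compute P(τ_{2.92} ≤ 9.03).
P(τ_{2.92} ≤ 9.03) = 2(1 − Φ(2.92/√9.03)) = 2(1 − Φ(0.9717)) ≈ 0.3312

By the reflection principle for standard BM, P(τ_b ≤ t) = 2 · P(B_t ≥ b). Since B_t ~ N(0, t), P(B_t ≥ 2.92) = 1 − Φ(2.92/√t) = 1 − Φ(2.92/√9.03) = 1 − Φ(0.9717) ≈ 0.16560. Doubling: P(τ_{2.92} ≤ 9.03) ≈ 2 · 0.16560 = 0.33120 ≈ 0.3312.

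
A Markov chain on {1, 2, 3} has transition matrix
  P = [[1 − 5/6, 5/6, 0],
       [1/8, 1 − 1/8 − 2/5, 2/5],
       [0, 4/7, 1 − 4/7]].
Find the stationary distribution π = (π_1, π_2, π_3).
π = (3/37, 20/37, 14/37)

This is a birth-death chain on three states, which satisfies detailed balance: π_1 · P_{12} = π_2 · P_{21} and π_2 · P_{23} = π_3 · P_{32}.
From π_1 · 5/6 = π_2 · 1/8: π_2/π_1 = (5/6)/(1/8) = 20/3.
From π_2 · 2/5 = π_3 · 4/7: π_3/π_2 = (2/5)/(4/7) = 7/10.
Take π_1 proportional to 1; then unnormalized π = (1, 20/3, 14/3). Normalize by dividing by the sum 37/3:
  π = (3/37, 20/37, 14/37).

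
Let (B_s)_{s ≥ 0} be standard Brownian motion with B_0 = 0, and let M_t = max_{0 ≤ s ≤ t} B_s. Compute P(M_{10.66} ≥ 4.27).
P(M_{10.66} ≥ 4.27) = 2·P(B_{10.66} ≥ 4.27) = 2(1 − Φ(4.27/√10.66)) ≈ 0.1909

By the reflection principle for Brownian motion, P(M_t ≥ a) = 2 · P(B_t ≥ a) for a ≥ 0. Since B_t ~ N(0, t), P(B_t ≥ 4.27) = 1 − Φ(4.27/√t) = 1 − Φ(4.27/√10.66) = 1 − Φ(1.3078). So
  P(M_{10.66} ≥ 4.27) = 2(1 − Φ(1.3078)) ≈ 0.1909.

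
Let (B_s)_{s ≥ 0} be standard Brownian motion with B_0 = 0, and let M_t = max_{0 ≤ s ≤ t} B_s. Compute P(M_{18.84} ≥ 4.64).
P(M_{18.84} ≥ 4.64) = 2·P(B_{18.84} ≥ 4.64) = 2(1 − Φ(4.64/√18.84)) ≈ 0.2851

By the reflection principle for Brownian motion, P(M_t ≥ a) = 2 · P(B_t ≥ a) for a ≥ 0. Since B_t ~ N(0, t), P(B_t ≥ 4.64) = 1 − Φ(4.64/√t) = 1 − Φ(4.64/√18.84) = 1 − Φ(1.0690). So
  P(M_{18.84} ≥ 4.64) = 2(1 − Φ(1.0690)) ≈ 0.2851.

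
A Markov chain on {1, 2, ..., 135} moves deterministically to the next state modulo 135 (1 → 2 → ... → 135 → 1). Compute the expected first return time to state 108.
E[T_108 | X_0 = 108] = 135

The chain cycles deterministically, so starting at state 108 it returns in exactly 135 steps. Equivalently, the stationary distribution is uniform π_j = 1/135 for every state j, so by Kac's formula E[T_108] = 1/π_108 = 135.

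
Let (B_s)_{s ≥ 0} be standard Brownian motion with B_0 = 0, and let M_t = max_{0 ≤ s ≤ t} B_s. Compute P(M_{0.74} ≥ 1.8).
P(M_{0.74} ≥ 1.8) = 2·P(B_{0.74} ≥ 1.8) = 2(1 − Φ(1.8/√0.74)) ≈ 0.0364

By the reflection principle for Brownian motion, P(M_t ≥ a) = 2 · P(B_t ≥ a) for a ≥ 0. Since B_t ~ N(0, t), P(B_t ≥ 1.8) = 1 − Φ(1.8/√t) = 1 − Φ(1.8/√0.74) = 1 − Φ(2.0925). So
  P(M_{0.74} ≥ 1.8) = 2(1 − Φ(2.0925)) ≈ 0.0364.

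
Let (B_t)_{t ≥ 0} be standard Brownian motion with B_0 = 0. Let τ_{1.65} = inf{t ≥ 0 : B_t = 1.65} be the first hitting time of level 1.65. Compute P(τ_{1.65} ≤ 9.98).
P(τ_{1.65} ≤ 9.98) = 2(1 − Φ(1.65/√9.98)) = 2(1 − Φ(0.5223)) ≈ 0.6015

By the reflection principle for standard BM, P(τ_b ≤ t) = 2 · P(B_t ≥ b). Since B_t ~ N(0, t), P(B_t ≥ 1.65) = 1 − Φ(1.65/√t) = 1 − Φ(1.65/√9.98) = 1 − Φ(0.5223) ≈ 0.30073. Doubling: P(τ_{1.65} ≤ 9.98) ≈ 2 · 0.30073 = 0.60146 ≈ 0.6015.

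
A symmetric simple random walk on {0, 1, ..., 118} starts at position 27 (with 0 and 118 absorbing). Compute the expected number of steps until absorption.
E[τ | X_0 = 27] = 2457

Let v_k = E[τ | X_0 = k]. Boundary: v_0 = v_118 = 0. Recurrence: v_k = 1 + (v_{k-1} + v_{k+1})/2 for 1 ≤ k ≤ 117. The particular solution to v_k − (v_{k-1} + v_{k+1})/2 = 1 is v_k = −k^2. Adding homogeneous solution A + B k and matching boundaries gives v_k = k (118 − k). Substituting k = 27: v_27 = 27 · 91 = 2457.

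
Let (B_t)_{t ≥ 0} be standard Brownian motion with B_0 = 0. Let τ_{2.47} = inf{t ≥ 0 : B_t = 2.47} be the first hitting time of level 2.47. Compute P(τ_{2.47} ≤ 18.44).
P(τ_{2.47} ≤ 18.44) = 2(1 − Φ(2.47/√18.44)) = 2(1 − Φ(0.5752)) ≈ 0.5652

By the reflection principle for standard BM, P(τ_b ≤ t) = 2 · P(B_t ≥ b). Since B_t ~ N(0, t), P(B_t ≥ 2.47) = 1 − Φ(2.47/√t) = 1 − Φ(2.47/√18.44) = 1 − Φ(0.5752) ≈ 0.28258. Doubling: P(τ_{2.47} ≤ 18.44) ≈ 2 · 0.28258 = 0.56516 ≈ 0.5652.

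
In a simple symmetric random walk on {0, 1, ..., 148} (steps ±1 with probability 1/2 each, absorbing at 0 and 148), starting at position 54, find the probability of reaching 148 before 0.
P(hit 148 before 0) = 54/148 = 27/74

Let u_k = P(hit 148 before 0 | start at k). Then u_0 = 0, u_148 = 1, and u_k = u_{k-1}/2 + u_{k+1}/2 for 1 ≤ k ≤ 147. This harmonic recurrence is solved by u_k = k/148, giving u_54 = 54/148 = 27/74.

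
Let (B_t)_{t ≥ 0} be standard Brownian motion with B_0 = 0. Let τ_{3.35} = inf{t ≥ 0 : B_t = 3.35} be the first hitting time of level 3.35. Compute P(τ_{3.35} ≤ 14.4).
P(τ_{3.35} ≤ 14.4) = 2(1 − Φ(3.35/√14.4)) = 2(1 − Φ(0.8828)) ≈ 0.3773

By the reflection principle for standard BM, P(τ_b ≤ t) = 2 · P(B_t ≥ b). Since B_t ~ N(0, t), P(B_t ≥ 3.35) = 1 − Φ(3.35/√t) = 1 − Φ(3.35/√14.4) = 1 − Φ(0.8828) ≈ 0.18867. Doubling: P(τ_{3.35} ≤ 14.4) ≈ 2 · 0.18867 = 0.37734 ≈ 0.3773.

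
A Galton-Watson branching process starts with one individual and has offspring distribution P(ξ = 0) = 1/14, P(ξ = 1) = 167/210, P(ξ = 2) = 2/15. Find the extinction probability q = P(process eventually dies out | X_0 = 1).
q = 15/28

The pgf is f(s) = 1/14 + 167/210·s + 2/15·s². The extinction probability q is the smallest fixed point of f in [0, 1]. Setting s = f(s):
  2/15·s² + (167/210 − 1)·s + 1/14 = 0
  2/15·s² − (1/14 + 2/15)·s + 1/14 = 0
which factors as (s − 1)·(2/15·s − 1/14) = 0, giving roots s = 1 and s = (1/14)/(2/15) = 15/28.
Mean offspring μ = 167/210 + 2·2/15 = 223/210 > 1 (supercritical), so q < 1. The extinction probability is the smaller root: q = (1/14)/(2/15) = 15/28.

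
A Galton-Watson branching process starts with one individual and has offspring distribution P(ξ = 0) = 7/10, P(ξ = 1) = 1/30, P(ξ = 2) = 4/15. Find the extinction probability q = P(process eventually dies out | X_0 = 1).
q = 1

Mean offspring μ = 0·7/10 + 1·1/30 + 2·4/15 = 17/30 ≤ 1. For μ ≤ 1 with offspring not concentrated at 1, the Galton-Watson process goes extinct almost surely, so q = 1.
(Algebraic check: The pgf is f(s) = 7/10 + 1/30·s + 4/15·s². The extinction probability q is the smallest fixed point of f in [0, 1]. Setting s = f(s):
  4/15·s² + (1/30 − 1)·s + 7/10 = 0
  4/15·s² − (7/10 + 4/15)·s + 7/10 = 0
which factors as (s − 1)·(4/15·s − 7/10) = 0, giving roots s = 1 and s = (7/10)/(4/15) = 21/8. Since 21/8 ≥ 1, the smallest root in [0, 1] is s = 1.)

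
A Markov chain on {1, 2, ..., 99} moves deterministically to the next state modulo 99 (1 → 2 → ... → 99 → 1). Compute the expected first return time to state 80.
E[T_80 | X_0 = 80] = 99

The chain cycles deterministically, so starting at state 80 it returns in exactly 99 steps. Equivalently, the stationary distribution is uniform π_j = 1/99 for every state j, so by Kac's formula E[T_80] = 1/π_80 = 99.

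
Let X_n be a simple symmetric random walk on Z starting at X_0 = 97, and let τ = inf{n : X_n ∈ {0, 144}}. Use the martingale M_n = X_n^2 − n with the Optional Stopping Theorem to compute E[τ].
E[τ] = 4559

M_n = X_n^2 − n is a martingale (since E[X_{n+1}^2 | F_n] = X_n^2 + 1). By OST (τ has finite mean in a bounded region), E[M_τ] = E[M_0] = X_0^2 − 0 = 97^2 = 9409. Also E[M_τ] = E[X_τ^2] − E[τ]. The walk exits at 0 or 144, with P(hit 144 first) = 97/144, so E[X_τ^2] = 144^2 · 97/144 + 0 = 13968. Thus E[τ] = E[X_τ^2] − E[M_τ] = 13968 − 9409 = 4559 = 97(144 − 97) = 4559.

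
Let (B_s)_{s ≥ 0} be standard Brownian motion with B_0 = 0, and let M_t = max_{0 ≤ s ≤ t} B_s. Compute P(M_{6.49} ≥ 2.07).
P(M_{6.49} ≥ 2.07) = 2·P(B_{6.49} ≥ 2.07) = 2(1 − Φ(2.07/√6.49)) ≈ 0.4165

By the reflection principle for Brownian motion, P(M_t ≥ a) = 2 · P(B_t ≥ a) for a ≥ 0. Since B_t ~ N(0, t), P(B_t ≥ 2.07) = 1 − Φ(2.07/√t) = 1 − Φ(2.07/√6.49) = 1 − Φ(0.8125). So
  P(M_{6.49} ≥ 2.07) = 2(1 − Φ(0.8125)) ≈ 0.4165.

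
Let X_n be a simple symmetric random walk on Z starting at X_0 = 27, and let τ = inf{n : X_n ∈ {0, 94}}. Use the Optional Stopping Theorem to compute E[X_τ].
E[X_τ] = 27

X_n is a martingale and τ is a bounded-mean stopping time (indeed τ is finite a.s. with bounded expectation since the walk is in a bounded region). By the OST, E[X_τ] = E[X_0] = 27. Equivalently: E[X_τ] = 94 · P(hit 94 first) + 0 · P(hit 0 first) = 94 · (27/94) = 27.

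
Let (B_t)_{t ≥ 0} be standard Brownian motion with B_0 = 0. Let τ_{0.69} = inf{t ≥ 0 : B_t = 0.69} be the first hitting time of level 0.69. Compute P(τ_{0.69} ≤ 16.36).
P(τ_{0.69} ≤ 16.36) = 2(1 − Φ(0.69/√16.36)) = 2(1 − Φ(0.1706)) ≈ 0.8645

By the reflection principle for standard BM, P(τ_b ≤ t) = 2 · P(B_t ≥ b). Since B_t ~ N(0, t), P(B_t ≥ 0.69) = 1 − Φ(0.69/√t) = 1 − Φ(0.69/√16.36) = 1 − Φ(0.1706) ≈ 0.43227. Doubling: P(τ_{0.69} ≤ 16.36) ≈ 2 · 0.43227 = 0.86454 ≈ 0.8645.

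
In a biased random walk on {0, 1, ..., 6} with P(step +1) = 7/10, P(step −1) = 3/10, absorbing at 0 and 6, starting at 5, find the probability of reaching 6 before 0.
P(hit 6 before 0) = (1 − (3/7)^5) / (1 − (3/7)^6) = 28987/29230

Let u_k denote P(reach 6 before 0 | start at k). Boundary: u_0 = 0, u_6 = 1. Recurrence: u_k = 7/10·u_{k+1} + 3/10·u_{k-1} for 1 ≤ k ≤ 5. Try u_k = A + B·r^k with r = q/p = (3/10)/(7/10) = 3/7. Substitution satisfies the recurrence; boundary conditions give:
  u_k = (1 − r^k) / (1 − r^N) = (1 − (3/7)^5) / (1 − (3/7)^6) = 28987/29230.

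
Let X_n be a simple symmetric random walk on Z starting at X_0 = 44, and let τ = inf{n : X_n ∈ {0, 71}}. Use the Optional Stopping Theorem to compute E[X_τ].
E[X_τ] = 44

X_n is a martingale and τ is a bounded-mean stopping time (indeed τ is finite a.s. with bounded expectation since the walk is in a bounded region). By the OST, E[X_τ] = E[X_0] = 44. Equivalently: E[X_τ] = 71 · P(hit 71 first) + 0 · P(hit 0 first) = 71 · (44/71) = 44.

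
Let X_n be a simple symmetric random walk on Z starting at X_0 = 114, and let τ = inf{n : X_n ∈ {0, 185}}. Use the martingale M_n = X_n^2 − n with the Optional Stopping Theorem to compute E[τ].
E[τ] = 8094

M_n = X_n^2 − n is a martingale (since E[X_{n+1}^2 | F_n] = X_n^2 + 1). By OST (τ has finite mean in a bounded region), E[M_τ] = E[M_0] = X_0^2 − 0 = 114^2 = 12996. Also E[M_τ] = E[X_τ^2] − E[τ]. The walk exits at 0 or 185, with P(hit 185 first) = 114/185, so E[X_τ^2] = 185^2 · 114/185 + 0 = 21090. Thus E[τ] = E[X_τ^2] − E[M_τ] = 21090 − 12996 = 8094 = 114(185 − 114) = 8094.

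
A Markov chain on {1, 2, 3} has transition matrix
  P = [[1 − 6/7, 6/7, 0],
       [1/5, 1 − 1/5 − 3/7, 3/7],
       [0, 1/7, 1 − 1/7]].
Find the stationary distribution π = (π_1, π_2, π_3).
π = (7/127, 30/127, 90/127)

This is a birth-death chain on three states, which satisfies detailed balance: π_1 · P_{12} = π_2 · P_{21} and π_2 · P_{23} = π_3 · P_{32}.
From π_1 · 6/7 = π_2 · 1/5: π_2/π_1 = (6/7)/(1/5) = 30/7.
From π_2 · 3/7 = π_3 · 1/7: π_3/π_2 = (3/7)/(1/7) = 3.
Take π_1 proportional to 1; then unnormalized π = (1, 30/7, 90/7). Normalize by dividing by the sum 127/7:
  π = (7/127, 30/127, 90/127).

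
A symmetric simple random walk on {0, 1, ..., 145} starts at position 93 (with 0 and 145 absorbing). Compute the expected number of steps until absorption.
E[τ | X_0 = 93] = 4836

Let v_k = E[τ | X_0 = k]. Boundary: v_0 = v_145 = 0. Recurrence: v_k = 1 + (v_{k-1} + v_{k+1})/2 for 1 ≤ k ≤ 144. The particular solution to v_k − (v_{k-1} + v_{k+1})/2 = 1 is v_k = −k^2. Adding homogeneous solution A + B k and matching boundaries gives v_k = k (145 − k). Substituting k = 93: v_93 = 93 · 52 = 4836.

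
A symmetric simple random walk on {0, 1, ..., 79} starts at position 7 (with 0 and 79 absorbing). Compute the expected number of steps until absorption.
E[τ | X_0 = 7] = 504

Let v_k = E[τ | X_0 = k]. Boundary: v_0 = v_79 = 0. Recurrence: v_k = 1 + (v_{k-1} + v_{k+1})/2 for 1 ≤ k ≤ 78. The particular solution to v_k − (v_{k-1} + v_{k+1})/2 = 1 is v_k = −k^2. Adding homogeneous solution A + B k and matching boundaries gives v_k = k (79 − k). Substituting k = 7: v_7 = 7 · 72 = 504.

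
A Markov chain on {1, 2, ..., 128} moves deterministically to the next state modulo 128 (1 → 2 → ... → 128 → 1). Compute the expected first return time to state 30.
E[T_30 | X_0 = 30] = 128

The chain cycles deterministically, so starting at state 30 it returns in exactly 128 steps. Equivalently, the stationary distribution is uniform π_j = 1/128 for every state j, so by Kac's formula E[T_30] = 1/π_30 = 128.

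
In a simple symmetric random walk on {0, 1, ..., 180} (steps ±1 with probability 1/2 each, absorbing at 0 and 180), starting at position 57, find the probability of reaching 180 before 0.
P(hit 180 before 0) = 57/180 = 19/60

Let u_k = P(hit 180 before 0 | start at k). Then u_0 = 0, u_180 = 1, and u_k = u_{k-1}/2 + u_{k+1}/2 for 1 ≤ k ≤ 179. This harmonic recurrence is solved by u_k = k/180, giving u_57 = 57/180 = 19/60.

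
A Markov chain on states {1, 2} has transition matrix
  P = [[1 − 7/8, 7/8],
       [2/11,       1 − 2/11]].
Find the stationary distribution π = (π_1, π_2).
π_1 = 16/93, π_2 = 77/93

Solve πP = π with π_1 + π_2 = 1. From πP = π: π_1 · (1 − 7/8) + π_2 · 2/11 = π_1 ⇒ π_2 · 2/11 = π_1 · 7/8 ⇒ π_2/π_1 = (7/8)/(2/11) = 77/16. Together with π_1 + π_2 = 1:
  π_1 = (2/11)/(7/8 + 2/11) = (2/11)/(93/88) = 16/93,
  π_2 = (7/8)/(7/8 + 2/11) = (7/8)/(93/88) = 77/93.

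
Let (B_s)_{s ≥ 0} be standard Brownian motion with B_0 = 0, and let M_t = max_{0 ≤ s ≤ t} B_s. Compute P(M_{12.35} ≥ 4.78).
P(M_{12.35} ≥ 4.78) = 2·P(B_{12.35} ≥ 4.78) = 2(1 − Φ(4.78/√12.35)) ≈ 0.1738

By the reflection principle for Brownian motion, P(M_t ≥ a) = 2 · P(B_t ≥ a) for a ≥ 0. Since B_t ~ N(0, t), P(B_t ≥ 4.78) = 1 − Φ(4.78/√t) = 1 − Φ(4.78/√12.35) = 1 − Φ(1.3602). So
  P(M_{12.35} ≥ 4.78) = 2(1 − Φ(1.3602)) ≈ 0.1738.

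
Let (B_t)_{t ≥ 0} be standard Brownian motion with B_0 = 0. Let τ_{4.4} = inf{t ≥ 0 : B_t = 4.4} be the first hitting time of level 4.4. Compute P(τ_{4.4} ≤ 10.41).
P(τ_{4.4} ≤ 10.41) = 2(1 − Φ(4.4/√10.41)) = 2(1 − Φ(1.3637)) ≈ 0.1727

By the reflection principle for standard BM, P(τ_b ≤ t) = 2 · P(B_t ≥ b). Since B_t ~ N(0, t), P(B_t ≥ 4.4) = 1 − Φ(4.4/√t) = 1 − Φ(4.4/√10.41) = 1 − Φ(1.3637) ≈ 0.08633. Doubling: P(τ_{4.4} ≤ 10.41) ≈ 2 · 0.08633 = 0.17266 ≈ 0.1727.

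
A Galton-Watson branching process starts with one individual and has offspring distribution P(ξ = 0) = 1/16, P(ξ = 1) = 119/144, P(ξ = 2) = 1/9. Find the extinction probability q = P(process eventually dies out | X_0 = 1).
q = 9/16

The pgf is f(s) = 1/16 + 119/144·s + 1/9·s². The extinction probability q is the smallest fixed point of f in [0, 1]. Setting s = f(s):
  1/9·s² + (119/144 − 1)·s + 1/16 = 0
  1/9·s² − (1/16 + 1/9)·s + 1/16 = 0
which factors as (s − 1)·(1/9·s − 1/16) = 0, giving roots s = 1 and s = (1/16)/(1/9) = 9/16.
Mean offspring μ = 119/144 + 2·1/9 = 151/144 > 1 (supercritical), so q < 1. The extinction probability is the smaller root: q = (1/16)/(1/9) = 9/16.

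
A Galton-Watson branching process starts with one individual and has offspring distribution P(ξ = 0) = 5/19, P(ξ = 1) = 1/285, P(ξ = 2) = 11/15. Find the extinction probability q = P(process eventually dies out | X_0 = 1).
q = 75/209

The pgf is f(s) = 5/19 + 1/285·s + 11/15·s². The extinction probability q is the smallest fixed point of f in [0, 1]. Setting s = f(s):
  11/15·s² + (1/285 − 1)·s + 5/19 = 0
  11/15·s² − (5/19 + 11/15)·s + 5/19 = 0
which factors as (s − 1)·(11/15·s − 5/19) = 0, giving roots s = 1 and s = (5/19)/(11/15) = 75/209.
Mean offspring μ = 1/285 + 2·11/15 = 419/285 > 1 (supercritical), so q < 1. The extinction probability is the smaller root: q = (5/19)/(11/15) = 75/209.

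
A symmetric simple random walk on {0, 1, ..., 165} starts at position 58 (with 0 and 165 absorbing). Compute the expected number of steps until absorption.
E[τ | X_0 = 58] = 6206

Let v_k = E[τ | X_0 = k]. Boundary: v_0 = v_165 = 0. Recurrence: v_k = 1 + (v_{k-1} + v_{k+1})/2 for 1 ≤ k ≤ 164. The particular solution to v_k − (v_{k-1} + v_{k+1})/2 = 1 is v_k = −k^2. Adding homogeneous solution A + B k and matching boundaries gives v_k = k (165 − k). Substituting k = 58: v_58 = 58 · 107 = 6206.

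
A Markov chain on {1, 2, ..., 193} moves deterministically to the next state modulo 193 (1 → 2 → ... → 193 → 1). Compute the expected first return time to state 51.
E[T_51 | X_0 = 51] = 193

The chain cycles deterministically, so starting at state 51 it returns in exactly 193 steps. Equivalently, the stationary distribution is uniform π_j = 1/193 for every state j, so by Kac's formula E[T_51] = 1/π_51 = 193.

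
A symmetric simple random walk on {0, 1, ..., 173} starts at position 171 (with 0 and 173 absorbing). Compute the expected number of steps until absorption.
E[τ | X_0 = 171] = 342

Let v_k = E[τ | X_0 = k]. Boundary: v_0 = v_173 = 0. Recurrence: v_k = 1 + (v_{k-1} + v_{k+1})/2 for 1 ≤ k ≤ 172. The particular solution to v_k − (v_{k-1} + v_{k+1})/2 = 1 is v_k = −k^2. Adding homogeneous solution A + B k and matching boundaries gives v_k = k (173 − k). Substituting k = 171: v_171 = 171 · 2 = 342.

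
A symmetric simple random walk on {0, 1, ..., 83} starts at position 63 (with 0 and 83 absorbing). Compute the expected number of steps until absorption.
E[τ | X_0 = 63] = 1260

Let v_k = E[τ | X_0 = k]. Boundary: v_0 = v_83 = 0. Recurrence: v_k = 1 + (v_{k-1} + v_{k+1})/2 for 1 ≤ k ≤ 82. The particular solution to v_k − (v_{k-1} + v_{k+1})/2 = 1 is v_k = −k^2. Adding homogeneous solution A + B k and matching boundaries gives v_k = k (83 − k). Substituting k = 63: v_63 = 63 · 20 = 1260.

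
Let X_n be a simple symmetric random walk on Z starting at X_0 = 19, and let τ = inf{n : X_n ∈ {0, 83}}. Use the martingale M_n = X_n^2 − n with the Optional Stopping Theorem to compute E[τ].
E[τ] = 1216

M_n = X_n^2 − n is a martingale (since E[X_{n+1}^2 | F_n] = X_n^2 + 1). By OST (τ has finite mean in a bounded region), E[M_τ] = E[M_0] = X_0^2 − 0 = 19^2 = 361. Also E[M_τ] = E[X_τ^2] − E[τ]. The walk exits at 0 or 83, with P(hit 83 first) = 19/83, so E[X_τ^2] = 83^2 · 19/83 + 0 = 1577. Thus E[τ] = E[X_τ^2] − E[M_τ] = 1577 − 361 = 1216 = 19(83 − 19) = 1216.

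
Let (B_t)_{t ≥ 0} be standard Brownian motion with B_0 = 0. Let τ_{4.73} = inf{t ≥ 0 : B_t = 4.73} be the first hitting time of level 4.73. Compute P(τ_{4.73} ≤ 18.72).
P(τ_{4.73} ≤ 18.72) = 2(1 − Φ(4.73/√18.72)) = 2(1 − Φ(1.0932)) ≈ 0.2743

By the reflection principle for standard BM, P(τ_b ≤ t) = 2 · P(B_t ≥ b). Since B_t ~ N(0, t), P(B_t ≥ 4.73) = 1 − Φ(4.73/√t) = 1 − Φ(4.73/√18.72) = 1 − Φ(1.0932) ≈ 0.13715. Doubling: P(τ_{4.73} ≤ 18.72) ≈ 2 · 0.13715 = 0.27430 ≈ 0.2743.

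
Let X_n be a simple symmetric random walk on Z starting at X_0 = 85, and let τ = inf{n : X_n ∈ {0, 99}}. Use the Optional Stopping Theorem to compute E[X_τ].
E[X_τ] = 85

X_n is a martingale and τ is a bounded-mean stopping time (indeed τ is finite a.s. with bounded expectation since the walk is in a bounded region). By the OST, E[X_τ] = E[X_0] = 85. Equivalently: E[X_τ] = 99 · P(hit 99 first) + 0 · P(hit 0 first) = 99 · (85/99) = 85.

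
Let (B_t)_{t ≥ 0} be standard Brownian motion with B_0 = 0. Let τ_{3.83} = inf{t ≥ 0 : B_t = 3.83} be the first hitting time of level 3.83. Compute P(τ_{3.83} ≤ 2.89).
P(τ_{3.83} ≤ 2.89) = 2(1 − Φ(3.83/√2.89)) = 2(1 − Φ(2.2529)) ≈ 0.0243

By the reflection principle for standard BM, P(τ_b ≤ t) = 2 · P(B_t ≥ b). Since B_t ~ N(0, t), P(B_t ≥ 3.83) = 1 − Φ(3.83/√t) = 1 − Φ(3.83/√2.89) = 1 − Φ(2.2529) ≈ 0.01213. Doubling: P(τ_{3.83} ≤ 2.89) ≈ 2 · 0.01213 = 0.02426 ≈ 0.0243.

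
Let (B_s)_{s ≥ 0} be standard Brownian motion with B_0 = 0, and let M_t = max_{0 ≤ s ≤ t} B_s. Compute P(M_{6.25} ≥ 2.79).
P(M_{6.25} ≥ 2.79) = 2·P(B_{6.25} ≥ 2.79) = 2(1 − Φ(2.79/√6.25)) ≈ 0.2644

By the reflection principle for Brownian motion, P(M_t ≥ a) = 2 · P(B_t ≥ a) for a ≥ 0. Since B_t ~ N(0, t), P(B_t ≥ 2.79) = 1 − Φ(2.79/√t) = 1 − Φ(2.79/√6.25) = 1 − Φ(1.1160). So
  P(M_{6.25} ≥ 2.79) = 2(1 − Φ(1.1160)) ≈ 0.2644.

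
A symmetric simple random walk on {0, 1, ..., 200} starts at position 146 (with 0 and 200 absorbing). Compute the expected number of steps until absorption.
E[τ | X_0 = 146] = 7884

Let v_k = E[τ | X_0 = k]. Boundary: v_0 = v_200 = 0. Recurrence: v_k = 1 + (v_{k-1} + v_{k+1})/2 for 1 ≤ k ≤ 199. The particular solution to v_k − (v_{k-1} + v_{k+1})/2 = 1 is v_k = −k^2. Adding homogeneous solution A + B k and matching boundaries gives v_k = k (200 − k). Substituting k = 146: v_146 = 146 · 54 = 7884.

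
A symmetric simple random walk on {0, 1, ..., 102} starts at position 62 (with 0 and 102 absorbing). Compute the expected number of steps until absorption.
E[τ | X_0 = 62] = 2480

Let v_k = E[τ | X_0 = k]. Boundary: v_0 = v_102 = 0. Recurrence: v_k = 1 + (v_{k-1} + v_{k+1})/2 for 1 ≤ k ≤ 101. The particular solution to v_k − (v_{k-1} + v_{k+1})/2 = 1 is v_k = −k^2. Adding homogeneous solution A + B k and matching boundaries gives v_k = k (102 − k). Substituting k = 62: v_62 = 62 · 40 = 2480.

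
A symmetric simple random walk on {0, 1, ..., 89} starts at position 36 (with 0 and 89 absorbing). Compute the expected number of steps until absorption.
E[τ | X_0 = 36] = 1908

Let v_k = E[τ | X_0 = k]. Boundary: v_0 = v_89 = 0. Recurrence: v_k = 1 + (v_{k-1} + v_{k+1})/2 for 1 ≤ k ≤ 88. The particular solution to v_k − (v_{k-1} + v_{k+1})/2 = 1 is v_k = −k^2. Adding homogeneous solution A + B k and matching boundaries gives v_k = k (89 − k). Substituting k = 36: v_36 = 36 · 53 = 1908.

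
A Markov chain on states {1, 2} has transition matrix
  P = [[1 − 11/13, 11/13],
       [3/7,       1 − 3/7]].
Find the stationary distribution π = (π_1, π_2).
π_1 = 39/116, π_2 = 77/116

Solve πP = π with π_1 + π_2 = 1. From πP = π: π_1 · (1 − 11/13) + π_2 · 3/7 = π_1 ⇒ π_2 · 3/7 = π_1 · 11/13 ⇒ π_2/π_1 = (11/13)/(3/7) = 77/39. Together with π_1 + π_2 = 1:
  π_1 = (3/7)/(11/13 + 3/7) = (3/7)/(116/91) = 39/116,
  π_2 = (11/13)/(11/13 + 3/7) = (11/13)/(116/91) = 77/116.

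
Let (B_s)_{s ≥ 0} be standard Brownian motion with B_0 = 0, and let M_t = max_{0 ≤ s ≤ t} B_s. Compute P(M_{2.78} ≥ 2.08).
P(M_{2.78} ≥ 2.08) = 2·P(B_{2.78} ≥ 2.08) = 2(1 − Φ(2.08/√2.78)) ≈ 0.2122

By the reflection principle for Brownian motion, P(M_t ≥ a) = 2 · P(B_t ≥ a) for a ≥ 0. Since B_t ~ N(0, t), P(B_t ≥ 2.08) = 1 − Φ(2.08/√t) = 1 − Φ(2.08/√2.78) = 1 − Φ(1.2475). So
  P(M_{2.78} ≥ 2.08) = 2(1 − Φ(1.2475)) ≈ 0.2122.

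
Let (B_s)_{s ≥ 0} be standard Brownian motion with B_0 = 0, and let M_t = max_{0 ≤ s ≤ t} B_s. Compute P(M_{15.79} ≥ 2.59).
P(M_{15.79} ≥ 2.59) = 2·P(B_{15.79} ≥ 2.59) = 2(1 − Φ(2.59/√15.79)) ≈ 0.5145

By the reflection principle for Brownian motion, P(M_t ≥ a) = 2 · P(B_t ≥ a) for a ≥ 0. Since B_t ~ N(0, t), P(B_t ≥ 2.59) = 1 − Φ(2.59/√t) = 1 − Φ(2.59/√15.79) = 1 − Φ(0.6518). So
  P(M_{15.79} ≥ 2.59) = 2(1 − Φ(0.6518)) ≈ 0.5145.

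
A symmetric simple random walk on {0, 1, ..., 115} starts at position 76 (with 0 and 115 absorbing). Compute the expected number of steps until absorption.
E[τ | X_0 = 76] = 2964

Let v_k = E[τ | X_0 = k]. Boundary: v_0 = v_115 = 0. Recurrence: v_k = 1 + (v_{k-1} + v_{k+1})/2 for 1 ≤ k ≤ 114. The particular solution to v_k − (v_{k-1} + v_{k+1})/2 = 1 is v_k = −k^2. Adding homogeneous solution A + B k and matching boundaries gives v_k = k (115 − k). Substituting k = 76: v_76 = 76 · 39 = 2964.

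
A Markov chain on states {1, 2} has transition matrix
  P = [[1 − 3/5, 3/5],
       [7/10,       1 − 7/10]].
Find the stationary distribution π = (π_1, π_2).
π_1 = 7/13, π_2 = 6/13

Solve πP = π with π_1 + π_2 = 1. From πP = π: π_1 · (1 − 3/5) + π_2 · 7/10 = π_1 ⇒ π_2 · 7/10 = π_1 · 3/5 ⇒ π_2/π_1 = (3/5)/(7/10) = 6/7. Together with π_1 + π_2 = 1:
  π_1 = (7/10)/(3/5 + 7/10) = (7/10)/(13/10) = 7/13,
  π_2 = (3/5)/(3/5 + 7/10) = (3/5)/(13/10) = 6/13.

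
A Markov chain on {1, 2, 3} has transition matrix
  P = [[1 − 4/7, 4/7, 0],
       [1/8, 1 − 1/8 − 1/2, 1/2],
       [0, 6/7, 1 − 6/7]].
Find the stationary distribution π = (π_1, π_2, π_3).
π = (21/173, 96/173, 56/173)

This is a birth-death chain on three states, which satisfies detailed balance: π_1 · P_{12} = π_2 · P_{21} and π_2 · P_{23} = π_3 · P_{32}.
From π_1 · 4/7 = π_2 · 1/8: π_2/π_1 = (4/7)/(1/8) = 32/7.
From π_2 · 1/2 = π_3 · 6/7: π_3/π_2 = (1/2)/(6/7) = 7/12.
Take π_1 proportional to 1; then unnormalized π = (1, 32/7, 8/3). Normalize by dividing by the sum 173/21:
  π = (21/173, 96/173, 56/173).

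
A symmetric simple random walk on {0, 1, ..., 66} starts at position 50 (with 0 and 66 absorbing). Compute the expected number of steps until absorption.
E[τ | X_0 = 50] = 800

Let v_k = E[τ | X_0 = k]. Boundary: v_0 = v_66 = 0. Recurrence: v_k = 1 + (v_{k-1} + v_{k+1})/2 for 1 ≤ k ≤ 65. The particular solution to v_k − (v_{k-1} + v_{k+1})/2 = 1 is v_k = −k^2. Adding homogeneous solution A + B k and matching boundaries gives v_k = k (66 − k). Substituting k = 50: v_50 = 50 · 16 = 800.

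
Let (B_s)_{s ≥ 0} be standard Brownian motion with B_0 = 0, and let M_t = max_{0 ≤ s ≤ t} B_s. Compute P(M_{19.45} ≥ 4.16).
P(M_{19.45} ≥ 4.16) = 2·P(B_{19.45} ≥ 4.16) = 2(1 − Φ(4.16/√19.45)) ≈ 0.3455

By the reflection principle for Brownian motion, P(M_t ≥ a) = 2 · P(B_t ≥ a) for a ≥ 0. Since B_t ~ N(0, t), P(B_t ≥ 4.16) = 1 − Φ(4.16/√t) = 1 − Φ(4.16/√19.45) = 1 − Φ(0.9433). So
  P(M_{19.45} ≥ 4.16) = 2(1 − Φ(0.9433)) ≈ 0.3455.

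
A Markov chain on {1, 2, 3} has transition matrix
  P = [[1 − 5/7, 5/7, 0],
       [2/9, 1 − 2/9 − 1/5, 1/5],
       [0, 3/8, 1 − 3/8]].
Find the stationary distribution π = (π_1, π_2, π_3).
π = (14/83, 45/83, 24/83)

This is a birth-death chain on three states, which satisfies detailed balance: π_1 · P_{12} = π_2 · P_{21} and π_2 · P_{23} = π_3 · P_{32}.
From π_1 · 5/7 = π_2 · 2/9: π_2/π_1 = (5/7)/(2/9) = 45/14.
From π_2 · 1/5 = π_3 · 3/8: π_3/π_2 = (1/5)/(3/8) = 8/15.
Take π_1 proportional to 1; then unnormalized π = (1, 45/14, 12/7). Normalize by dividing by the sum 83/14:
  π = (14/83, 45/83, 24/83).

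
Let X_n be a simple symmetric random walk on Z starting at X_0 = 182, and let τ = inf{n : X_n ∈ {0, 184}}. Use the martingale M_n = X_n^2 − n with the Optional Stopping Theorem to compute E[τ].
E[τ] = 364

M_n = X_n^2 − n is a martingale (since E[X_{n+1}^2 | F_n] = X_n^2 + 1). By OST (τ has finite mean in a bounded region), E[M_τ] = E[M_0] = X_0^2 − 0 = 182^2 = 33124. Also E[M_τ] = E[X_τ^2] − E[τ]. The walk exits at 0 or 184, with P(hit 184 first) = 182/184, so E[X_τ^2] = 184^2 · 182/184 + 0 = 33488. Thus E[τ] = E[X_τ^2] − E[M_τ] = 33488 − 33124 = 364 = 182(184 − 182) = 364.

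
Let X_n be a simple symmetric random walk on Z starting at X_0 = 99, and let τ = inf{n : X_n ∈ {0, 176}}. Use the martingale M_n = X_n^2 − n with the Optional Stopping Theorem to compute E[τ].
E[τ] = 7623

M_n = X_n^2 − n is a martingale (since E[X_{n+1}^2 | F_n] = X_n^2 + 1). By OST (τ has finite mean in a bounded region), E[M_τ] = E[M_0] = X_0^2 − 0 = 99^2 = 9801. Also E[M_τ] = E[X_τ^2] − E[τ]. The walk exits at 0 or 176, with P(hit 176 first) = 99/176, so E[X_τ^2] = 176^2 · 99/176 + 0 = 17424. Thus E[τ] = E[X_τ^2] − E[M_τ] = 17424 − 9801 = 7623 = 99(176 − 99) = 7623.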